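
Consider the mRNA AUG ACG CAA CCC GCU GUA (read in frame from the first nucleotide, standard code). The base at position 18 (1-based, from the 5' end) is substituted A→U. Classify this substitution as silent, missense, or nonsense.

Position 18 falls in codon 6: GUA → Val.
After the substitution the codon is GUU → Val.
Both encode Val, so the change is synonymous.

silent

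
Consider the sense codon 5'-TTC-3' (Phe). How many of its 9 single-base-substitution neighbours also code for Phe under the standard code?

Position 1: none → 0 synonymous.
Position 2: none → 0 synonymous.
Position 3: TTT → 1 synonymous.
Total: 0 + 0 + 1 = 1.

1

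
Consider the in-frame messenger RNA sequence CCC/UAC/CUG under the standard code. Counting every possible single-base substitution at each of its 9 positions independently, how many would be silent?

8

Codon 1 (CCC, Pro): 3 synonymous substitutions.
Codon 2 (UAC, Tyr): 1 synonymous substitution.
Codon 3 (CUG, Leu): 4 synonymous substitutions.
Total: 3 + 1 + 4 = 8.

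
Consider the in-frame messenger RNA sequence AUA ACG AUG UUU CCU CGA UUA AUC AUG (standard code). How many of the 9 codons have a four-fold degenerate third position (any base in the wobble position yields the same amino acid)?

3

Codon 1 AUA (Ile): third position 3-fold.
Codon 2 ACG (Thr): third position 4-fold.
Codon 3 AUG (Met): third position 1-fold.
Codon 4 UUU (Phe): third position 2-fold.
Codon 5 CCU (Pro): third position 4-fold.
Codon 6 CGA (Arg): third position 4-fold.
Codon 7 UUA (Leu): third position 2-fold.
Codon 8 AUC (Ile): third position 3-fold.
Codon 9 AUG (Met): third position 1-fold.
Four-fold degenerate third positions: 3.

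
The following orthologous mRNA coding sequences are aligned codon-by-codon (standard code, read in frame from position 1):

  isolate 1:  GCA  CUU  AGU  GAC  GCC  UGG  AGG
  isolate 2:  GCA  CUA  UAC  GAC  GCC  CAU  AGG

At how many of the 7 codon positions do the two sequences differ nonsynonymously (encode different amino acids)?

Codon 1: GCA Ala / GCA Ala — identical.
Codon 2: CUU Leu / CUA Leu — synonymous.
Codon 3: AGU Ser / UAC Tyr — nonsynonymous.
Codon 4: GAC Asp / GAC Asp — identical.
Codon 5: GCC Ala / GCC Ala — identical.
Codon 6: UGG Trp / CAU His — nonsynonymous.
Codon 7: AGG Arg / AGG Arg — identical.
Nonsynonymous differences: 2.

2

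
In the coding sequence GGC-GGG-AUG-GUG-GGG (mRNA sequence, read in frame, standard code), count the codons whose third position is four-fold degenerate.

Codon 1 GGC (Gly): third position 4-fold.
Codon 2 GGG (Gly): third position 4-fold.
Codon 3 AUG (Met): third position 1-fold.
Codon 4 GUG (Val): third position 4-fold.
Codon 5 GGG (Gly): third position 4-fold.
Four-fold degenerate third positions: 4.

4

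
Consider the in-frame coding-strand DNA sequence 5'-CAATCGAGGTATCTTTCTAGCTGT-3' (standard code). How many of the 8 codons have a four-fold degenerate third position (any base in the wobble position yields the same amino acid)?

3

Codon 1 CAA (Gln): third position 2-fold.
Codon 2 TCG (Ser): third position 4-fold.
Codon 3 AGG (Arg): third position 2-fold.
Codon 4 TAT (Tyr): third position 2-fold.
Codon 5 CTT (Leu): third position 4-fold.
Codon 6 TCT (Ser): third position 4-fold.
Codon 7 AGC (Ser): third position 2-fold.
Codon 8 TGT (Cys): third position 2-fold.
Four-fold degenerate third positions: 3.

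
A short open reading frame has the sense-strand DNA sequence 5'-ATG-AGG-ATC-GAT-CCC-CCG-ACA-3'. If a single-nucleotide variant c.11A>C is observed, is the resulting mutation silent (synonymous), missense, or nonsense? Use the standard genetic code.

Position 11 falls in codon 4: GAT → Asp.
After the substitution the codon is GCT → Ala.
Asp ≠ Ala, so this is a missense mutation.

missense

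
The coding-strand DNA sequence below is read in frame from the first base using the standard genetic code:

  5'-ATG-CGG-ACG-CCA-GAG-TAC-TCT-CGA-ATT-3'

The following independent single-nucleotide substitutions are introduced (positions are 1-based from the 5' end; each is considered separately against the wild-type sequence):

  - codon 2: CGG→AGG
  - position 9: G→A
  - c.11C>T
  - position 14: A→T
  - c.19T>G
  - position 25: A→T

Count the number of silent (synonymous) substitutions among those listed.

2

Codon 2: CGG (Arg) → AGG (Arg) — synonymous.
Codon 3: ACG (Thr) → ACA (Thr) — synonymous.
Codon 4: CCA (Pro) → CTA (Leu) — missense.
Codon 5: GAG (Glu) → GTG (Val) — missense.
Codon 7: TCT (Ser) → GCT (Ala) — missense.
Codon 9: ATT (Ile) → TTT (Phe) — missense.
Synonymous: 2 of 6.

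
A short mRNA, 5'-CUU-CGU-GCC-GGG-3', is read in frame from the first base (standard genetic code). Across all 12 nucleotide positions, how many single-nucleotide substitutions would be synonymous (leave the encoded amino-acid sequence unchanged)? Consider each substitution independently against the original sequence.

Codon 1 (CUU, Leu): 3 synonymous substitutions.
Codon 2 (CGU, Arg): 3 synonymous substitutions.
Codon 3 (GCC, Ala): 3 synonymous substitutions.
Codon 4 (GGG, Gly): 3 synonymous substitutions.
Total: 3 + 3 + 3 + 3 = 12.

12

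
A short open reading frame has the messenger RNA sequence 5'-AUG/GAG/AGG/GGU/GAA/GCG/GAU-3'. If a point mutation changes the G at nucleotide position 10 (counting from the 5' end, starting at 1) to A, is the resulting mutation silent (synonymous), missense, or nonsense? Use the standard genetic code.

missense

Position 10 falls in codon 4: GGU → Gly.
After the substitution the codon is AGU → Ser.
Gly ≠ Ser, so this is a missense mutation.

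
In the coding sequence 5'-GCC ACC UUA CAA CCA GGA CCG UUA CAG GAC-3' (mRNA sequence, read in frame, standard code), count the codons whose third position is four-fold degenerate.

5

Codon 1 GCC (Ala): third position 4-fold.
Codon 2 ACC (Thr): third position 4-fold.
Codon 3 UUA (Leu): third position 2-fold.
Codon 4 CAA (Gln): third position 2-fold.
Codon 5 CCA (Pro): third position 4-fold.
Codon 6 GGA (Gly): third position 4-fold.
Codon 7 CCG (Pro): third position 4-fold.
Codon 8 UUA (Leu): third position 2-fold.
Codon 9 CAG (Gln): third position 2-fold.
Codon 10 GAC (Asp): third position 2-fold.
Four-fold degenerate third positions: 5.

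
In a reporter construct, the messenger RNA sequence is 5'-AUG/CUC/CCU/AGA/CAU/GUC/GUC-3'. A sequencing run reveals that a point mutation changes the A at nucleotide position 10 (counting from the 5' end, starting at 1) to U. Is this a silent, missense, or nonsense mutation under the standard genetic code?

Position 10 falls in codon 4: AGA → Arg.
After the substitution the codon is UGA → Stop.
The new codon is a stop codon, so this is a nonsense mutation.

nonsense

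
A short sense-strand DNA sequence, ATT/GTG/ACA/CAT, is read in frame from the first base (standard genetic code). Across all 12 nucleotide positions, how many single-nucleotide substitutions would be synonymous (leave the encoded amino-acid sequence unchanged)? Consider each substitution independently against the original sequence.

Codon 1 (ATT, Ile): 2 synonymous substitutions.
Codon 2 (GTG, Val): 3 synonymous substitutions.
Codon 3 (ACA, Thr): 3 synonymous substitutions.
Codon 4 (CAT, His): 1 synonymous substitution.
Total: 2 + 3 + 3 + 1 = 9.

9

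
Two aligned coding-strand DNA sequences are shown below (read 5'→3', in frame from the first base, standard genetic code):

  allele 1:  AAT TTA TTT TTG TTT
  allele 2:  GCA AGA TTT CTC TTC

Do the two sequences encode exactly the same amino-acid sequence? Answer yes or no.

Codon 1: AAT Asn / GCA Ala — nonsynonymous.
Codon 2: TTA Leu / AGA Arg — nonsynonymous.
Codon 3: TTT Phe / TTT Phe — identical.
Codon 4: TTG Leu / CTC Leu — synonymous.
Codon 5: TTT Phe / TTC Phe — synonymous.
Nonsynonymous differences: 2 → different protein.

no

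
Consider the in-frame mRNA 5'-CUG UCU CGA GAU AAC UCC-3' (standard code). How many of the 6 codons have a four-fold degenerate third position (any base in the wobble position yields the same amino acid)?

4

Codon 1 CUG (Leu): third position 4-fold.
Codon 2 UCU (Ser): third position 4-fold.
Codon 3 CGA (Arg): third position 4-fold.
Codon 4 GAU (Asp): third position 2-fold.
Codon 5 AAC (Asn): third position 2-fold.
Codon 6 UCC (Ser): third position 4-fold.
Four-fold degenerate third positions: 4.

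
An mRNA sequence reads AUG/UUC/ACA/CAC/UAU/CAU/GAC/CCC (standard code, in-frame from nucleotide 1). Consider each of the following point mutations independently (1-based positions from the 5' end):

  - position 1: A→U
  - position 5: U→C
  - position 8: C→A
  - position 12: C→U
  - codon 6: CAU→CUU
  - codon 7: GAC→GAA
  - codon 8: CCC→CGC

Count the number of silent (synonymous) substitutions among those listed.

Codon 1: AUG (Met) → UUG (Leu) — missense.
Codon 2: UUC (Phe) → UCC (Ser) — missense.
Codon 3: ACA (Thr) → AAA (Lys) — missense.
Codon 4: CAC (His) → CAU (His) — synonymous.
Codon 6: CAU (His) → CUU (Leu) — missense.
Codon 7: GAC (Asp) → GAA (Glu) — missense.
Codon 8: CCC (Pro) → CGC (Arg) — missense.
Synonymous: 1 of 7.

1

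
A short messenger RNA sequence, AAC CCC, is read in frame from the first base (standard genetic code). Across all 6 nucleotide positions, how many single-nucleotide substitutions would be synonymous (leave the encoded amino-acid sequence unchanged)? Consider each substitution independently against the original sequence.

4

Codon 1 (AAC, Asn): 1 synonymous substitution.
Codon 2 (CCC, Pro): 3 synonymous substitutions.
Total: 1 + 3 = 4.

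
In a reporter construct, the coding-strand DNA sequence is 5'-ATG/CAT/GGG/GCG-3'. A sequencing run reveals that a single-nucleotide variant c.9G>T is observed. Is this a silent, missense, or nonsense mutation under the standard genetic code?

Position 9 falls in codon 3: GGG → Gly.
After the substitution the codon is GGT → Gly.
Both encode Gly, so the change is synonymous.

silent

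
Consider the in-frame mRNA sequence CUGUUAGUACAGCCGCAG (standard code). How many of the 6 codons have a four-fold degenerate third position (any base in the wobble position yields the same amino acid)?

Codon 1 CUG (Leu): third position 4-fold.
Codon 2 UUA (Leu): third position 2-fold.
Codon 3 GUA (Val): third position 4-fold.
Codon 4 CAG (Gln): third position 2-fold.
Codon 5 CCG (Pro): third position 4-fold.
Codon 6 CAG (Gln): third position 2-fold.
Four-fold degenerate third positions: 3.

3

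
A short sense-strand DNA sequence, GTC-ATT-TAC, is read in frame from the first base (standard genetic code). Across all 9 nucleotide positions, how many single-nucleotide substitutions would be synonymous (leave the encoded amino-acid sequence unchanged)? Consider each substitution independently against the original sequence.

6

Codon 1 (GTC, Val): 3 synonymous substitutions.
Codon 2 (ATT, Ile): 2 synonymous substitutions.
Codon 3 (TAC, Tyr): 1 synonymous substitution.
Total: 3 + 2 + 1 = 6.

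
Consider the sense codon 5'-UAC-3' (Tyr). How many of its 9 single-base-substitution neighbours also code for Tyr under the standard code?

Position 1: none → 0 synonymous.
Position 2: none → 0 synonymous.
Position 3: UAU → 1 synonymous.
Total: 0 + 0 + 1 = 1.

1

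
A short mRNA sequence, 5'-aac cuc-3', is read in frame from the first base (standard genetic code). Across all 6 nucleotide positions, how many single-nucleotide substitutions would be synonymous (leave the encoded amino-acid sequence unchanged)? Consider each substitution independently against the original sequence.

4

Codon 1 (AAC, Asn): 1 synonymous substitution.
Codon 2 (CUC, Leu): 3 synonymous substitutions.
Total: 1 + 3 = 4.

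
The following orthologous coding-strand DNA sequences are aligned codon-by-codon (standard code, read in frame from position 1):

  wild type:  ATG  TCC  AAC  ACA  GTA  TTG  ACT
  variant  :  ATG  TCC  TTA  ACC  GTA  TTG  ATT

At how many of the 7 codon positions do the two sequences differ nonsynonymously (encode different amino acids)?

Codon 1: ATG Met / ATG Met — identical.
Codon 2: TCC Ser / TCC Ser — identical.
Codon 3: AAC Asn / TTA Leu — nonsynonymous.
Codon 4: ACA Thr / ACC Thr — synonymous.
Codon 5: GTA Val / GTA Val — identical.
Codon 6: TTG Leu / TTG Leu — identical.
Codon 7: ACT Thr / ATT Ile — nonsynonymous.
Nonsynonymous differences: 2.

2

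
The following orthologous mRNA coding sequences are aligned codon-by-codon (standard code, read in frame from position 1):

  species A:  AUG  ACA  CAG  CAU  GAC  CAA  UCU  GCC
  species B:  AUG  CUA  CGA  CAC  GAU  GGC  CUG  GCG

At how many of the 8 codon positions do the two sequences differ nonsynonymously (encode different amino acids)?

Codon 1: AUG Met / AUG Met — identical.
Codon 2: ACA Thr / CUA Leu — nonsynonymous.
Codon 3: CAG Gln / CGA Arg — nonsynonymous.
Codon 4: CAU His / CAC His — synonymous.
Codon 5: GAC Asp / GAU Asp — synonymous.
Codon 6: CAA Gln / GGC Gly — nonsynonymous.
Codon 7: UCU Ser / CUG Leu — nonsynonymous.
Codon 8: GCC Ala / GCG Ala — synonymous.
Nonsynonymous differences: 4.

4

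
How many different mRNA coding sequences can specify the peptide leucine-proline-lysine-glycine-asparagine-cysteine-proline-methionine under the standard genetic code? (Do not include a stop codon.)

Leu: 6 codons.
Pro: 4 codons.
Lys: 2 codons.
Gly: 4 codons.
Asn: 2 codons.
Cys: 2 codons.
Pro: 4 codons.
Met: 1 codon.
6 × 4 × 2 × 4 × 2 × 2 × 4 × 1 = 3072.

3072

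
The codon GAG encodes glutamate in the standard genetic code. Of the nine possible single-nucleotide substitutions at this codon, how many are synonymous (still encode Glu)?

1

Position 1: none → 0 synonymous.
Position 2: none → 0 synonymous.
Position 3: GAA → 1 synonymous.
Total: 0 + 0 + 1 = 1.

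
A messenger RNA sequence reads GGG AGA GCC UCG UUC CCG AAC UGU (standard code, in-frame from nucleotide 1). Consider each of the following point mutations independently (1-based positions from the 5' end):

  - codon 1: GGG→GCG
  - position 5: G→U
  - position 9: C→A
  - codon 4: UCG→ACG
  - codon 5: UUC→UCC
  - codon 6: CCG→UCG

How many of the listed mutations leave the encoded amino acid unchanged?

Codon 1: GGG (Gly) → GCG (Ala) — missense.
Codon 2: AGA (Arg) → AUA (Ile) — missense.
Codon 3: GCC (Ala) → GCA (Ala) — synonymous.
Codon 4: UCG (Ser) → ACG (Thr) — missense.
Codon 5: UUC (Phe) → UCC (Ser) — missense.
Codon 6: CCG (Pro) → UCG (Ser) — missense.
Synonymous: 1 of 6.

1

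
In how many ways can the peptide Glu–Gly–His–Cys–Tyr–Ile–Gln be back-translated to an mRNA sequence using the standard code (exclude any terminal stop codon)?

384

Glu: 2 codons.
Gly: 4 codons.
His: 2 codons.
Cys: 2 codons.
Tyr: 2 codons.
Ile: 3 codons.
Gln: 2 codons.
2 × 4 × 2 × 2 × 2 × 3 × 2 = 384.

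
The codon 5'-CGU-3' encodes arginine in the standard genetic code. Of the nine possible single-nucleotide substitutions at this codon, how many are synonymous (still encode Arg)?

Position 1: none → 0 synonymous.
Position 2: none → 0 synonymous.
Position 3: CGC, CGA, CGG → 3 synonymous.
Total: 0 + 0 + 3 = 3.

3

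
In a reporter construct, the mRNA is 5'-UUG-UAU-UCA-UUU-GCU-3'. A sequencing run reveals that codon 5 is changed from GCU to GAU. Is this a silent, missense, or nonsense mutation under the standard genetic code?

Position 14 falls in codon 5: GCU → Ala.
After the substitution the codon is GAU → Asp.
Ala ≠ Asp, so this is a missense mutation.

missense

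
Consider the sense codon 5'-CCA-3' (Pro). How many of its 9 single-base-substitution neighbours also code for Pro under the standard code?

Position 1: none → 0 synonymous.
Position 2: none → 0 synonymous.
Position 3: CCU, CCC, CCG → 3 synonymous.
Total: 0 + 0 + 3 = 3.

3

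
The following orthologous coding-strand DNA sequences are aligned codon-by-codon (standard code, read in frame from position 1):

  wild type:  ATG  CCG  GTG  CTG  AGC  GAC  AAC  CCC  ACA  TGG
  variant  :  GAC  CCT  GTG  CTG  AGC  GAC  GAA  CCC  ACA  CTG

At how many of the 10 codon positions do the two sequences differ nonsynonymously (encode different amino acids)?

Codon 1: ATG Met / GAC Asp — nonsynonymous.
Codon 2: CCG Pro / CCT Pro — synonymous.
Codon 3: GTG Val / GTG Val — identical.
Codon 4: CTG Leu / CTG Leu — identical.
Codon 5: AGC Ser / AGC Ser — identical.
Codon 6: GAC Asp / GAC Asp — identical.
Codon 7: AAC Asn / GAA Glu — nonsynonymous.
Codon 8: CCC Pro / CCC Pro — identical.
Codon 9: ACA Thr / ACA Thr — identical.
Codon 10: TGG Trp / CTG Leu — nonsynonymous.
Nonsynonymous differences: 3.

3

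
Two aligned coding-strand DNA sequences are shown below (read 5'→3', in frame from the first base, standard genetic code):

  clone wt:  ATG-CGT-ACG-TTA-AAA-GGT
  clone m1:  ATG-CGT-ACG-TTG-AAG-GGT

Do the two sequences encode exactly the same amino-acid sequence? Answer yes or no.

yes

Codon 1: ATG Met / ATG Met — identical.
Codon 2: CGT Arg / CGT Arg — identical.
Codon 3: ACG Thr / ACG Thr — identical.
Codon 4: TTA Leu / TTG Leu — synonymous.
Codon 5: AAA Lys / AAG Lys — synonymous.
Codon 6: GGT Gly / GGT Gly — identical.
Nonsynonymous differences: 0 → same protein.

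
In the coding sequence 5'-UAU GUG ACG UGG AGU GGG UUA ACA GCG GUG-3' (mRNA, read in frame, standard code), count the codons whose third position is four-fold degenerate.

Codon 1 UAU (Tyr): third position 2-fold.
Codon 2 GUG (Val): third position 4-fold.
Codon 3 ACG (Thr): third position 4-fold.
Codon 4 UGG (Trp): third position 1-fold.
Codon 5 AGU (Ser): third position 2-fold.
Codon 6 GGG (Gly): third position 4-fold.
Codon 7 UUA (Leu): third position 2-fold.
Codon 8 ACA (Thr): third position 4-fold.
Codon 9 GCG (Ala): third position 4-fold.
Codon 10 GUG (Val): third position 4-fold.
Four-fold degenerate third positions: 6.

6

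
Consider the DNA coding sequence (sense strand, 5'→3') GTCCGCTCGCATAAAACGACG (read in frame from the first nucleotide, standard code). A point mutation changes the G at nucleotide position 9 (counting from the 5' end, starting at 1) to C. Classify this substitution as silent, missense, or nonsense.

Position 9 falls in codon 3: TCG → Ser.
After the substitution the codon is TCC → Ser.
Both encode Ser, so the change is synonymous.

silent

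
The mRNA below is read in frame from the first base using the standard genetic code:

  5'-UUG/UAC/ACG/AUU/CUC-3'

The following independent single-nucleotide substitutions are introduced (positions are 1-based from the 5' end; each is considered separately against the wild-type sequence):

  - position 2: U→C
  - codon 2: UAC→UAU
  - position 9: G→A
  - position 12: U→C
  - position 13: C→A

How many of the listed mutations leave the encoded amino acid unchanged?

3

Codon 1: UUG (Leu) → UCG (Ser) — missense.
Codon 2: UAC (Tyr) → UAU (Tyr) — synonymous.
Codon 3: ACG (Thr) → ACA (Thr) — synonymous.
Codon 4: AUU (Ile) → AUC (Ile) — synonymous.
Codon 5: CUC (Leu) → AUC (Ile) — missense.
Synonymous: 3 of 5.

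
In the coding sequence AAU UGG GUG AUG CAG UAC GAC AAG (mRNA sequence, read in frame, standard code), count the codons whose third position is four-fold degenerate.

1

Codon 1 AAU (Asn): third position 2-fold.
Codon 2 UGG (Trp): third position 1-fold.
Codon 3 GUG (Val): third position 4-fold.
Codon 4 AUG (Met): third position 1-fold.
Codon 5 CAG (Gln): third position 2-fold.
Codon 6 UAC (Tyr): third position 2-fold.
Codon 7 GAC (Asp): third position 2-fold.
Codon 8 AAG (Lys): third position 2-fold.
Four-fold degenerate third positions: 1.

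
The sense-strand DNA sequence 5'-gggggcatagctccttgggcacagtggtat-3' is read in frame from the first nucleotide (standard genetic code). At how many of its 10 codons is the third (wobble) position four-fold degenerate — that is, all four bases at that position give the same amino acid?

5

Codon 1 GGG (Gly): third position 4-fold.
Codon 2 GGC (Gly): third position 4-fold.
Codon 3 ATA (Ile): third position 3-fold.
Codon 4 GCT (Ala): third position 4-fold.
Codon 5 CCT (Pro): third position 4-fold.
Codon 6 TGG (Trp): third position 1-fold.
Codon 7 GCA (Ala): third position 4-fold.
Codon 8 CAG (Gln): third position 2-fold.
Codon 9 TGG (Trp): third position 1-fold.
Codon 10 TAT (Tyr): third position 2-fold.
Four-fold degenerate third positions: 5.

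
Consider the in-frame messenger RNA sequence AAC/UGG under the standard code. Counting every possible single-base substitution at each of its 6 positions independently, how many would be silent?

1

Codon 1 (AAC, Asn): 1 synonymous substitution.
Codon 2 (UGG, Trp): 0 synonymous substitutions.
Total: 1 + 0 = 1.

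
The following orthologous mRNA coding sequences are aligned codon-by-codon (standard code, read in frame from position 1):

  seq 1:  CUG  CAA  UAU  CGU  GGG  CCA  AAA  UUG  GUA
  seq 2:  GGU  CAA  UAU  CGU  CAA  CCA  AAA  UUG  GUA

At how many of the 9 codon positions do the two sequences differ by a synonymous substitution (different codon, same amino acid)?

Codon 1: CUG Leu / GGU Gly — nonsynonymous.
Codon 2: CAA Gln / CAA Gln — identical.
Codon 3: UAU Tyr / UAU Tyr — identical.
Codon 4: CGU Arg / CGU Arg — identical.
Codon 5: GGG Gly / CAA Gln — nonsynonymous.
Codon 6: CCA Pro / CCA Pro — identical.
Codon 7: AAA Lys / AAA Lys — identical.
Codon 8: UUG Leu / UUG Leu — identical.
Codon 9: GUA Val / GUA Val — identical.
Synonymous differences: 0.

0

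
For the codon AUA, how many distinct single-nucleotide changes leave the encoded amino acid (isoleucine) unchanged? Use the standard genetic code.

Position 1: none → 0 synonymous.
Position 2: none → 0 synonymous.
Position 3: AUU, AUC → 2 synonymous.
Total: 0 + 0 + 2 = 2.

2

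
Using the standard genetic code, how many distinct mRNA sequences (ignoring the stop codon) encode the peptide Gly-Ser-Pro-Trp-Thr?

Gly: 4 codons.
Ser: 6 codons.
Pro: 4 codons.
Trp: 1 codon.
Thr: 4 codons.
4 × 6 × 4 × 1 × 4 = 384.

384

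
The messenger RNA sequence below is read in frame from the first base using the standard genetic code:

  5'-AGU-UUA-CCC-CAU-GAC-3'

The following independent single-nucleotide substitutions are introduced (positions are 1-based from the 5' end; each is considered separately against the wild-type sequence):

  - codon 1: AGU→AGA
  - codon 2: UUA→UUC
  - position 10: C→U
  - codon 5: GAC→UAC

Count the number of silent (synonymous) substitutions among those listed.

0

Codon 1: AGU (Ser) → AGA (Arg) — missense.
Codon 2: UUA (Leu) → UUC (Phe) — missense.
Codon 4: CAU (His) → UAU (Tyr) — missense.
Codon 5: GAC (Asp) → UAC (Tyr) — missense.
Synonymous: 0 of 4.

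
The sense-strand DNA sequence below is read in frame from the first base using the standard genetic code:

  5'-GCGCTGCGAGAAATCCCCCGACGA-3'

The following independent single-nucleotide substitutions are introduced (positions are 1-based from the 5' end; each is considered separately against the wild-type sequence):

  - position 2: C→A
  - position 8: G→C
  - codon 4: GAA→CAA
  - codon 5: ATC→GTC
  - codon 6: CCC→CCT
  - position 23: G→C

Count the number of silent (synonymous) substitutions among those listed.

Codon 1: GCG (Ala) → GAG (Glu) — missense.
Codon 3: CGA (Arg) → CCA (Pro) — missense.
Codon 4: GAA (Glu) → CAA (Gln) — missense.
Codon 5: ATC (Ile) → GTC (Val) — missense.
Codon 6: CCC (Pro) → CCT (Pro) — synonymous.
Codon 8: CGA (Arg) → CCA (Pro) — missense.
Synonymous: 1 of 6.

1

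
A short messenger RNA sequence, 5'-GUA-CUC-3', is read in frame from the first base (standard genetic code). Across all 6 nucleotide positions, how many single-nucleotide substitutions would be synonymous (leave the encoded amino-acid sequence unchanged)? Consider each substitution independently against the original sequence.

6

Codon 1 (GUA, Val): 3 synonymous substitutions.
Codon 2 (CUC, Leu): 3 synonymous substitutions.
Total: 3 + 3 = 6.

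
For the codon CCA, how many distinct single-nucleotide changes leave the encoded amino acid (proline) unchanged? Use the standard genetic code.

3

Position 1: none → 0 synonymous.
Position 2: none → 0 synonymous.
Position 3: CCU, CCC, CCG → 3 synonymous.
Total: 0 + 0 + 3 = 3.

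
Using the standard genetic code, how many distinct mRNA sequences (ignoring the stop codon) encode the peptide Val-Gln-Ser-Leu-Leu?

Val: 4 codons.
Gln: 2 codons.
Ser: 6 codons.
Leu: 6 codons.
Leu: 6 codons.
4 × 2 × 6 × 6 × 6 = 1728.

1728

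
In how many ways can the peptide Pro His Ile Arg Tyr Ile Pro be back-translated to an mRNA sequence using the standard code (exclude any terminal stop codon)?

Pro: 4 codons.
His: 2 codons.
Ile: 3 codons.
Arg: 6 codons.
Tyr: 2 codons.
Ile: 3 codons.
Pro: 4 codons.
4 × 2 × 3 × 6 × 2 × 3 × 4 = 3456.

3456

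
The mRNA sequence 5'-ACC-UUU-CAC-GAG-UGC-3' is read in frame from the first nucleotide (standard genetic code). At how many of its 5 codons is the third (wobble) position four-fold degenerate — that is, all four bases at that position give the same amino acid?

1

Codon 1 ACC (Thr): third position 4-fold.
Codon 2 UUU (Phe): third position 2-fold.
Codon 3 CAC (His): third position 2-fold.
Codon 4 GAG (Glu): third position 2-fold.
Codon 5 UGC (Cys): third position 2-fold.
Four-fold degenerate third positions: 1.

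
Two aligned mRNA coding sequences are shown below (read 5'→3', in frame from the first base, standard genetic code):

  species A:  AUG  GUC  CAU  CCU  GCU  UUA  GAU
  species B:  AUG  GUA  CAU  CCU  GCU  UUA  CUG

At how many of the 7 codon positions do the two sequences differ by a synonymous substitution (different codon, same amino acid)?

Codon 1: AUG Met / AUG Met — identical.
Codon 2: GUC Val / GUA Val — synonymous.
Codon 3: CAU His / CAU His — identical.
Codon 4: CCU Pro / CCU Pro — identical.
Codon 5: GCU Ala / GCU Ala — identical.
Codon 6: UUA Leu / UUA Leu — identical.
Codon 7: GAU Asp / CUG Leu — nonsynonymous.
Synonymous differences: 1.

1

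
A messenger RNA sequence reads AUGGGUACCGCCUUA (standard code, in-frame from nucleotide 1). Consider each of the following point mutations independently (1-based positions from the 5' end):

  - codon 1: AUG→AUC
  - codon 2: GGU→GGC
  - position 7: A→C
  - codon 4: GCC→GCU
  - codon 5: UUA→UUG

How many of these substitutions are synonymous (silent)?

Codon 1: AUG (Met) → AUC (Ile) — missense.
Codon 2: GGU (Gly) → GGC (Gly) — synonymous.
Codon 3: ACC (Thr) → CCC (Pro) — missense.
Codon 4: GCC (Ala) → GCU (Ala) — synonymous.
Codon 5: UUA (Leu) → UUG (Leu) — synonymous.
Synonymous: 3 of 5.

3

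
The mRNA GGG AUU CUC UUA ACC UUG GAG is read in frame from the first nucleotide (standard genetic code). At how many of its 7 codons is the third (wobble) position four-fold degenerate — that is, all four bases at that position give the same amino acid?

3

Codon 1 GGG (Gly): third position 4-fold.
Codon 2 AUU (Ile): third position 3-fold.
Codon 3 CUC (Leu): third position 4-fold.
Codon 4 UUA (Leu): third position 2-fold.
Codon 5 ACC (Thr): third position 4-fold.
Codon 6 UUG (Leu): third position 2-fold.
Codon 7 GAG (Glu): third position 2-fold.
Four-fold degenerate third positions: 3.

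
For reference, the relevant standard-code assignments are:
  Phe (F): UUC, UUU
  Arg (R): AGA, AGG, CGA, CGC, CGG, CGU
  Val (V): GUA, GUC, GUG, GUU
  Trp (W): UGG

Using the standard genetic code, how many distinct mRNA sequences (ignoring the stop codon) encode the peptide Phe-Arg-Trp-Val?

48

Phe: 2 codons.
Arg: 6 codons.
Trp: 1 codon.
Val: 4 codons.
2 × 6 × 1 × 4 = 48.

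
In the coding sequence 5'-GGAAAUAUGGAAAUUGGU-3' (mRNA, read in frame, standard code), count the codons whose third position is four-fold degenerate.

2

Codon 1 GGA (Gly): third position 4-fold.
Codon 2 AAU (Asn): third position 2-fold.
Codon 3 AUG (Met): third position 1-fold.
Codon 4 GAA (Glu): third position 2-fold.
Codon 5 AUU (Ile): third position 3-fold.
Codon 6 GGU (Gly): third position 4-fold.
Four-fold degenerate third positions: 2.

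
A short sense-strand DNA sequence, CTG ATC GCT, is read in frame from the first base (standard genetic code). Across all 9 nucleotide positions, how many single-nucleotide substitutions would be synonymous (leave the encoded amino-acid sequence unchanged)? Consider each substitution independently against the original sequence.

9

Codon 1 (CTG, Leu): 4 synonymous substitutions.
Codon 2 (ATC, Ile): 2 synonymous substitutions.
Codon 3 (GCT, Ala): 3 synonymous substitutions.
Total: 4 + 2 + 3 = 9.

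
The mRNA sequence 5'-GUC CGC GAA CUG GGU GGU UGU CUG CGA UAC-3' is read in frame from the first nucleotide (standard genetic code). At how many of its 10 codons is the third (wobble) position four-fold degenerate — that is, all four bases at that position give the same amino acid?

Codon 1 GUC (Val): third position 4-fold.
Codon 2 CGC (Arg): third position 4-fold.
Codon 3 GAA (Glu): third position 2-fold.
Codon 4 CUG (Leu): third position 4-fold.
Codon 5 GGU (Gly): third position 4-fold.
Codon 6 GGU (Gly): third position 4-fold.
Codon 7 UGU (Cys): third position 2-fold.
Codon 8 CUG (Leu): third position 4-fold.
Codon 9 CGA (Arg): third position 4-fold.
Codon 10 UAC (Tyr): third position 2-fold.
Four-fold degenerate third positions: 7.

7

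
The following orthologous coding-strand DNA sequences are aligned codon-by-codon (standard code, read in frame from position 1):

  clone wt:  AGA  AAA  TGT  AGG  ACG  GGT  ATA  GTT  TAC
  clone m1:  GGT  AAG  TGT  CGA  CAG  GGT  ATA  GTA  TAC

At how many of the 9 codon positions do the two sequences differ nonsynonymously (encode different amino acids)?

Codon 1: AGA Arg / GGT Gly — nonsynonymous.
Codon 2: AAA Lys / AAG Lys — synonymous.
Codon 3: TGT Cys / TGT Cys — identical.
Codon 4: AGG Arg / CGA Arg — synonymous.
Codon 5: ACG Thr / CAG Gln — nonsynonymous.
Codon 6: GGT Gly / GGT Gly — identical.
Codon 7: ATA Ile / ATA Ile — identical.
Codon 8: GTT Val / GTA Val — synonymous.
Codon 9: TAC Tyr / TAC Tyr — identical.
Nonsynonymous differences: 2.

2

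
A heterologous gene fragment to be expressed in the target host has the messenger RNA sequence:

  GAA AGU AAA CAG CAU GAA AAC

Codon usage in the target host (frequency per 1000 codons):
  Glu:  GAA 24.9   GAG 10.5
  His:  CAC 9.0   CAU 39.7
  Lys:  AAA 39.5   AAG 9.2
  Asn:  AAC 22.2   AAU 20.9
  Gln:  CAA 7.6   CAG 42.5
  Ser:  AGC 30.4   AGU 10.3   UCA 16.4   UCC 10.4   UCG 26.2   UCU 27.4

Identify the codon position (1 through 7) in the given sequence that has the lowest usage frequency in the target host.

2

Codon 1 GAA (Glu): 24.9 per 1000.
Codon 2 AGU (Ser): 10.3 per 1000.
Codon 3 AAA (Lys): 39.5 per 1000.
Codon 4 CAG (Gln): 42.5 per 1000.
Codon 5 CAU (His): 39.7 per 1000.
Codon 6 GAA (Glu): 24.9 per 1000.
Codon 7 AAC (Asn): 22.2 per 1000.
Lowest frequency is 10.3 at codon 2.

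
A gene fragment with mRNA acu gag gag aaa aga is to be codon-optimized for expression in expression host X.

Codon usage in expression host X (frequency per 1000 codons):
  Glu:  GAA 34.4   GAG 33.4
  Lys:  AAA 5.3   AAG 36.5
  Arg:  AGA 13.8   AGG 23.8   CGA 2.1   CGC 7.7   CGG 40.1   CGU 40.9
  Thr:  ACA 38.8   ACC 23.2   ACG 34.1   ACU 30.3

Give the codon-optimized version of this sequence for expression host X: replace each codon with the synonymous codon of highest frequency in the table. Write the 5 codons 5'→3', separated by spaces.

Codon 1 (Thr): best is ACA at 38.8.
Codon 2 (Glu): best is GAA at 34.4.
Codon 3 (Glu): best is GAA at 34.4.
Codon 4 (Lys): best is AAG at 36.5.
Codon 5 (Arg): best is CGU at 40.9.

ACA GAA GAA AAG CGU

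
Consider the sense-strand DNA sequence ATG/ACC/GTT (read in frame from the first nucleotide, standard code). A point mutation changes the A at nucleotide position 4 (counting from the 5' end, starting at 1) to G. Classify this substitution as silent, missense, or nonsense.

missense

Position 4 falls in codon 2: ACC → Thr.
After the substitution the codon is GCC → Ala.
Thr ≠ Ala, so this is a missense mutation.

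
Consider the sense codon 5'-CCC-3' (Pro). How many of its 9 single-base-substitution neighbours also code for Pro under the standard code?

3

Position 1: none → 0 synonymous.
Position 2: none → 0 synonymous.
Position 3: CCU, CCA, CCG → 3 synonymous.
Total: 0 + 0 + 3 = 3.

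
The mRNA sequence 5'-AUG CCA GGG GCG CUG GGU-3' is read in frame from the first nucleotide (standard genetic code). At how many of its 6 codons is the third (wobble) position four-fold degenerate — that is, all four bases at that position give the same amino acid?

Codon 1 AUG (Met): third position 1-fold.
Codon 2 CCA (Pro): third position 4-fold.
Codon 3 GGG (Gly): third position 4-fold.
Codon 4 GCG (Ala): third position 4-fold.
Codon 5 CUG (Leu): third position 4-fold.
Codon 6 GGU (Gly): third position 4-fold.
Four-fold degenerate third positions: 5.

5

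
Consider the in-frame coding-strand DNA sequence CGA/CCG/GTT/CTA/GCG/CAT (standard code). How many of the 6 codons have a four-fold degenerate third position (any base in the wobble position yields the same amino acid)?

Codon 1 CGA (Arg): third position 4-fold.
Codon 2 CCG (Pro): third position 4-fold.
Codon 3 GTT (Val): third position 4-fold.
Codon 4 CTA (Leu): third position 4-fold.
Codon 5 GCG (Ala): third position 4-fold.
Codon 6 CAT (His): third position 2-fold.
Four-fold degenerate third positions: 5.

5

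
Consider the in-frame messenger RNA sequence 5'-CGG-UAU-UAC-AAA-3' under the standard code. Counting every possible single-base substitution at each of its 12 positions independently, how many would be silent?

7

Codon 1 (CGG, Arg): 4 synonymous substitutions.
Codon 2 (UAU, Tyr): 1 synonymous substitution.
Codon 3 (UAC, Tyr): 1 synonymous substitution.
Codon 4 (AAA, Lys): 1 synonymous substitution.
Total: 4 + 1 + 1 + 1 = 7.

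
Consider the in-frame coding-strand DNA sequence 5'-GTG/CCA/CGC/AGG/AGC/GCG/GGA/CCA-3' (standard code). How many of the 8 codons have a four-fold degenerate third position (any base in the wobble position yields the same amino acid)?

Codon 1 GTG (Val): third position 4-fold.
Codon 2 CCA (Pro): third position 4-fold.
Codon 3 CGC (Arg): third position 4-fold.
Codon 4 AGG (Arg): third position 2-fold.
Codon 5 AGC (Ser): third position 2-fold.
Codon 6 GCG (Ala): third position 4-fold.
Codon 7 GGA (Gly): third position 4-fold.
Codon 8 CCA (Pro): third position 4-fold.
Four-fold degenerate third positions: 6.

6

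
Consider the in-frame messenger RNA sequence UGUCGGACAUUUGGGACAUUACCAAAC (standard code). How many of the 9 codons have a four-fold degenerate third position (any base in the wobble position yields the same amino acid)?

Codon 1 UGU (Cys): third position 2-fold.
Codon 2 CGG (Arg): third position 4-fold.
Codon 3 ACA (Thr): third position 4-fold.
Codon 4 UUU (Phe): third position 2-fold.
Codon 5 GGG (Gly): third position 4-fold.
Codon 6 ACA (Thr): third position 4-fold.
Codon 7 UUA (Leu): third position 2-fold.
Codon 8 CCA (Pro): third position 4-fold.
Codon 9 AAC (Asn): third position 2-fold.
Four-fold degenerate third positions: 5.

5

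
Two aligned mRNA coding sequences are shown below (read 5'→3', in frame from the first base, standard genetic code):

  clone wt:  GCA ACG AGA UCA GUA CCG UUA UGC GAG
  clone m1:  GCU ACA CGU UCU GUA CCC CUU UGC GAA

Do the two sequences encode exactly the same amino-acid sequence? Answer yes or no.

yes

Codon 1: GCA Ala / GCU Ala — synonymous.
Codon 2: ACG Thr / ACA Thr — synonymous.
Codon 3: AGA Arg / CGU Arg — synonymous.
Codon 4: UCA Ser / UCU Ser — synonymous.
Codon 5: GUA Val / GUA Val — identical.
Codon 6: CCG Pro / CCC Pro — synonymous.
Codon 7: UUA Leu / CUU Leu — synonymous.
Codon 8: UGC Cys / UGC Cys — identical.
Codon 9: GAG Glu / GAA Glu — synonymous.
Nonsynonymous differences: 0 → same protein.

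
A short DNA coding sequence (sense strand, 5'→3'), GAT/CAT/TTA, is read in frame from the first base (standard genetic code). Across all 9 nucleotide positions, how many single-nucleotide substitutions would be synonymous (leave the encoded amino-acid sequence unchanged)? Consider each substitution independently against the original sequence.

Codon 1 (GAT, Asp): 1 synonymous substitution.
Codon 2 (CAT, His): 1 synonymous substitution.
Codon 3 (TTA, Leu): 2 synonymous substitutions.
Total: 1 + 1 + 2 = 4.

4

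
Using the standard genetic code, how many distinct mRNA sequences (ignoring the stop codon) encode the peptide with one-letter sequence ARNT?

Ala: 4 codons.
Arg: 6 codons.
Asn: 2 codons.
Thr: 4 codons.
4 × 6 × 2 × 4 = 192.

192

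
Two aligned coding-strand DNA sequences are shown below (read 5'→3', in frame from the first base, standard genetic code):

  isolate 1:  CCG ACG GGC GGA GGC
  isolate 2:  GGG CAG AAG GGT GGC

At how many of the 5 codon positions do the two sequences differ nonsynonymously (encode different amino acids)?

3

Codon 1: CCG Pro / GGG Gly — nonsynonymous.
Codon 2: ACG Thr / CAG Gln — nonsynonymous.
Codon 3: GGC Gly / AAG Lys — nonsynonymous.
Codon 4: GGA Gly / GGT Gly — synonymous.
Codon 5: GGC Gly / GGC Gly — identical.
Nonsynonymous differences: 3.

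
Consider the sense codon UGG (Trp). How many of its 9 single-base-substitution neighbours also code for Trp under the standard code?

0

Position 1: none → 0 synonymous.
Position 2: none → 0 synonymous.
Position 3: none → 0 synonymous.
Total: 0 + 0 + 0 = 0.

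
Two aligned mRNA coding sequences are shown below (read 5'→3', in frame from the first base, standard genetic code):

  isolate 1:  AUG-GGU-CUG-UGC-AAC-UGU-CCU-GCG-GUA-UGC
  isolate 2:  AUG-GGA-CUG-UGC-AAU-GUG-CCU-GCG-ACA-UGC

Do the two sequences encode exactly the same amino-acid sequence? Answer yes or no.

Codon 1: AUG Met / AUG Met — identical.
Codon 2: GGU Gly / GGA Gly — synonymous.
Codon 3: CUG Leu / CUG Leu — identical.
Codon 4: UGC Cys / UGC Cys — identical.
Codon 5: AAC Asn / AAU Asn — synonymous.
Codon 6: UGU Cys / GUG Val — nonsynonymous.
Codon 7: CCU Pro / CCU Pro — identical.
Codon 8: GCG Ala / GCG Ala — identical.
Codon 9: GUA Val / ACA Thr — nonsynonymous.
Codon 10: UGC Cys / UGC Cys — identical.
Nonsynonymous differences: 2 → different protein.

no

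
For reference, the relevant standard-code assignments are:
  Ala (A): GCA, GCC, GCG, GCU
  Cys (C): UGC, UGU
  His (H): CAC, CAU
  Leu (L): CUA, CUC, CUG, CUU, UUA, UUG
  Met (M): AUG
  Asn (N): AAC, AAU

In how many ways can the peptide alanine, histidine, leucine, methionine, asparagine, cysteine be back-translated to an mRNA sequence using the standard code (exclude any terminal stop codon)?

192

Ala: 4 codons.
His: 2 codons.
Leu: 6 codons.
Met: 1 codon.
Asn: 2 codons.
Cys: 2 codons.
4 × 2 × 6 × 1 × 2 × 2 = 192.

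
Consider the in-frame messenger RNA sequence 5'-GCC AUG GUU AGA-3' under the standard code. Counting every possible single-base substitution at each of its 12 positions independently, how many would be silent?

8

Codon 1 (GCC, Ala): 3 synonymous substitutions.
Codon 2 (AUG, Met): 0 synonymous substitutions.
Codon 3 (GUU, Val): 3 synonymous substitutions.
Codon 4 (AGA, Arg): 2 synonymous substitutions.
Total: 3 + 0 + 3 + 2 = 8.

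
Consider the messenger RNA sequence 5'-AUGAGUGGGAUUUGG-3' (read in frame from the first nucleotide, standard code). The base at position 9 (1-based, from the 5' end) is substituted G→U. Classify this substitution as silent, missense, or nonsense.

silent

Position 9 falls in codon 3: GGG → Gly.
After the substitution the codon is GGU → Gly.
Both encode Gly, so the change is synonymous.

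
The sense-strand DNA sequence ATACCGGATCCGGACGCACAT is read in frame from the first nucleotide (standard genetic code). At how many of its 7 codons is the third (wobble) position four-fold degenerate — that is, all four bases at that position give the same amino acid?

Codon 1 ATA (Ile): third position 3-fold.
Codon 2 CCG (Pro): third position 4-fold.
Codon 3 GAT (Asp): third position 2-fold.
Codon 4 CCG (Pro): third position 4-fold.
Codon 5 GAC (Asp): third position 2-fold.
Codon 6 GCA (Ala): third position 4-fold.
Codon 7 CAT (His): third position 2-fold.
Four-fold degenerate third positions: 3.

3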